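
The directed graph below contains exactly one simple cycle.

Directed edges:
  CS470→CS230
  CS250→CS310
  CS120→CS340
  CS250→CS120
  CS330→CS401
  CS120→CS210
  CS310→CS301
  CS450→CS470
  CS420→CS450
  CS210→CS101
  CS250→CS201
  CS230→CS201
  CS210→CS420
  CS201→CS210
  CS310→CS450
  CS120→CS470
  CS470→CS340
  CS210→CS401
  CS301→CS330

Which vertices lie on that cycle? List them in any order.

CS201, CS210, CS230, CS420, CS450, CS470

DFS with gray/black marking from CS470:
CS470 gray
  CS230 gray
    CS201 gray
      CS210 gray
        CS420 gray
          CS450 gray
            CS450→CS470: CS470 is gray → back edge
Back edge closes the cycle CS470 → CS230 → CS201 → CS210 → CS420 → CS450 → CS470; its vertices are {CS201, CS210, CS230, CS420, CS450, CS470}.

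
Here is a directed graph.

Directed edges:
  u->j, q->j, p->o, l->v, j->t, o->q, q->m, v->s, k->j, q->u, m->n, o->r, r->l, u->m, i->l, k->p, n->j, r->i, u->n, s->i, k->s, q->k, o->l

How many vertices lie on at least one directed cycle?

A vertex is on a directed cycle iff it belongs to a strongly connected component of size ≥ 2 (or has a self-loop).
The vertices on cycles are {i, k, l, o, p, q, s, v} — 8 in total.

8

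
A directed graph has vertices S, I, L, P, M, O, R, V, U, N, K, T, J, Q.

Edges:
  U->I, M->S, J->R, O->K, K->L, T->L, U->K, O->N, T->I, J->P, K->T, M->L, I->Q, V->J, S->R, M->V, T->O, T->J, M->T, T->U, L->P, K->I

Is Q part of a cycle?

Q lies on a cycle iff there is a path from Q back to itself.
Exploring from Q, it never reaches itself; equivalently, its strongly connected component is a singleton.

No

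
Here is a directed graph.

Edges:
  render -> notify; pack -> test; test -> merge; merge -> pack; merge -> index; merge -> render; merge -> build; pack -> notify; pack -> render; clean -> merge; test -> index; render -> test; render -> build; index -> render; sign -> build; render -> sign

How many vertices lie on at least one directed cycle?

5

A vertex is on a directed cycle iff it belongs to a strongly connected component of size ≥ 2 (or has a self-loop).
The vertices on cycles are {pack, test, index, merge, render} — 5 in total.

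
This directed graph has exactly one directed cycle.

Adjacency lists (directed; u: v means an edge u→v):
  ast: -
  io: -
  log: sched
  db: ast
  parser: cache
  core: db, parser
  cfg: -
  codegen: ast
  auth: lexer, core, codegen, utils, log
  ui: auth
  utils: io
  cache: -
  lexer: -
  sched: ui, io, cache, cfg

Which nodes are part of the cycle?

ui, log, auth, sched

DFS with gray/black marking from auth:
auth gray
  lexer gray
  lexer black
  core gray
    db gray
      ast gray
      ast black
    db black
    parser gray
      cache gray
      cache black
    parser black
  core black
  codegen gray
    codegen→ast: ast black — skip
  codegen black
  utils gray
    io gray
    io black
  utils black
  log gray
    sched gray
      ui gray
        ui→auth: auth is gray → back edge
Back edge closes the cycle auth → log → sched → ui → auth; its vertices are {ui, log, auth, sched}.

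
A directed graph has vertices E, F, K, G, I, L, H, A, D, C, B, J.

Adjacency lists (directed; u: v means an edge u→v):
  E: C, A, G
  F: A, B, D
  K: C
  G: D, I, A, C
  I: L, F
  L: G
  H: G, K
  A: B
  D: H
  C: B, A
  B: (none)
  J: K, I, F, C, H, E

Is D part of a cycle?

D is on a cycle iff D can reach itself via ≥1 edge.
D → H → G → D — yes.

Yes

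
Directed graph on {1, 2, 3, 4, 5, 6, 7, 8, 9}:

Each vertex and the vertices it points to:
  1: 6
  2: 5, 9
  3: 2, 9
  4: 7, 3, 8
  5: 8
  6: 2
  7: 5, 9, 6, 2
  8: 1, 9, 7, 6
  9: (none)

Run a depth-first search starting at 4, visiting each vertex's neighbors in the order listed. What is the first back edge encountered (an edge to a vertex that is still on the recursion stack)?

2→5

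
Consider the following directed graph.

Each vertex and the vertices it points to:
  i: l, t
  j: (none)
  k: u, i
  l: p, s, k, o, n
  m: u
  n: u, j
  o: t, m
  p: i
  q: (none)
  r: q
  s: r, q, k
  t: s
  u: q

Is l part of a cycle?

l is on a cycle iff l can reach itself via ≥1 edge.
l → p → i → l — yes.

Yes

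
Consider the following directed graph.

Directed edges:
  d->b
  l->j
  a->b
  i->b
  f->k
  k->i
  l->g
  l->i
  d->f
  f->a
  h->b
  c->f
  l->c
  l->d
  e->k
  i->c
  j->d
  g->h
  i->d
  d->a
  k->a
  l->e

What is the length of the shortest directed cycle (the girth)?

For each vertex v, BFS finds the shortest path from v back to v.
The shortest such closed walk is c → f → k → i → c, length 4.

4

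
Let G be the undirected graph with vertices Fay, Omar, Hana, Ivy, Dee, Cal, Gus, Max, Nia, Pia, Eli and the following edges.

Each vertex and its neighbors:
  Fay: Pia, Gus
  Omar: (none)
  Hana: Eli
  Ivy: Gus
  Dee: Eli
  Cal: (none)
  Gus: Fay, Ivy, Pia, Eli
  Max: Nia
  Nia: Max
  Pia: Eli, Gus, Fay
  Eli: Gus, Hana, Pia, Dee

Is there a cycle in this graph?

Yes

DFS, tracking each vertex's parent; an edge to a visited non-parent vertex closes a cycle.
Start from Gus:
visit Gus (parent –)
  visit Fay (parent Gus)
    visit Pia (parent Fay)
      visit Eli (parent Pia)
        Eli–Gus: Gus visited and ≠ parent → cycle
Cycle: Gus – Fay – Pia – Eli – Gus.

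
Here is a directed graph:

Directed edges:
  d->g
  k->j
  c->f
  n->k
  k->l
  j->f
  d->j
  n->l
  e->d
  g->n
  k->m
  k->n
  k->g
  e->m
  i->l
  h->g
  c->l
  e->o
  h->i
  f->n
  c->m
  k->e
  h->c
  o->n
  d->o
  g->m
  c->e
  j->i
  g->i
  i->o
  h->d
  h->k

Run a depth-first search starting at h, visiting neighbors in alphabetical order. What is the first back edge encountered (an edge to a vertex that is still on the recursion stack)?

k->e

DFS from h (visiting neighbors in alphabetical order); mark gray on enter, black on exit:
h gray
  c gray
    e gray
      d gray
        g gray
          i gray
            l gray
            l black
            o gray
              n gray
                k gray
                  k→e: e is gray → back edge
First back edge: k → e.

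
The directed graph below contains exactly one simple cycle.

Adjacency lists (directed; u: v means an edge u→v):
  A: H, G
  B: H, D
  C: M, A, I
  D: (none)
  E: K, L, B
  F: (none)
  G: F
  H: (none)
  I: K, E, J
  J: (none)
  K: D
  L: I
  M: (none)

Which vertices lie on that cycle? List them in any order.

E, I, L

DFS with gray/black marking from I:
I gray
  K gray
    D gray
    D black
  K black
  E gray
    E→K: K black — skip
    L gray
      L→I: I is gray → back edge
Back edge closes the cycle I → E → L → I; its vertices are {E, I, L}.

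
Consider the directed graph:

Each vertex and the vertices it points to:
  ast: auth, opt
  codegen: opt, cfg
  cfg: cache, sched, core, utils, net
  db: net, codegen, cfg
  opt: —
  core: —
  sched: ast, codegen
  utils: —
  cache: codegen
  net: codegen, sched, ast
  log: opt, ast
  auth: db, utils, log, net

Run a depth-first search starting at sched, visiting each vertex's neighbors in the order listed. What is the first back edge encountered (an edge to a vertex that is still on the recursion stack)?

cache→codegen

DFS from sched (visiting each vertex's neighbors in the order listed); mark gray on enter, black on exit:
sched gray
  ast gray
    auth gray
      db gray
        net gray
          codegen gray
            opt gray
            opt black
            cfg gray
              cache gray
                cache→codegen: codegen is gray → back edge
First back edge: cache → codegen.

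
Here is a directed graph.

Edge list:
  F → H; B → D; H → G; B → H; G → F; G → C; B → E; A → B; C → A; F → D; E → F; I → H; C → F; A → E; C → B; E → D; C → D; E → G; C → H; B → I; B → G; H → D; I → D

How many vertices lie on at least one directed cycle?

A vertex is on a directed cycle iff it belongs to a strongly connected component of size ≥ 2 (or has a self-loop).
The vertices on cycles are {A, B, C, E, F, G, H, I} — 8 in total.

8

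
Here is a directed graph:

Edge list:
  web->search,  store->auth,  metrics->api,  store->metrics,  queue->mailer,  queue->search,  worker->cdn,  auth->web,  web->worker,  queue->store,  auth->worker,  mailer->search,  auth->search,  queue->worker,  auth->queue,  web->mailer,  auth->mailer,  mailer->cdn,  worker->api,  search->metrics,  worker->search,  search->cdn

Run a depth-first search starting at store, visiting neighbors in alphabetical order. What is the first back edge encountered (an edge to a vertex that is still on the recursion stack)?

queue->store

DFS from store (visiting neighbors in alphabetical order); mark gray on enter, black on exit:
store gray
  auth gray
    mailer gray
      cdn gray
      cdn black
      search gray
        search→cdn: cdn black — skip
        metrics gray
          api gray
          api black
        metrics black
      search black
    mailer black
    queue gray
      queue→mailer: mailer black — skip
      queue→search: search black — skip
      queue→store: store is gray → back edge
First back edge: queue → store.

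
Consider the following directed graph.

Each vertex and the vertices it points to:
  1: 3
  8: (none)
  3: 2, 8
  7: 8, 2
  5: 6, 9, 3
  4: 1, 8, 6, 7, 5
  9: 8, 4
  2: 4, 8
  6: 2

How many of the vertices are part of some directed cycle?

A vertex is on a directed cycle iff it belongs to a strongly connected component of size ≥ 2 (or has a self-loop).
The vertices on cycles are {1, 2, 3, 4, 5, 6, 7, 9} — 8 in total.

8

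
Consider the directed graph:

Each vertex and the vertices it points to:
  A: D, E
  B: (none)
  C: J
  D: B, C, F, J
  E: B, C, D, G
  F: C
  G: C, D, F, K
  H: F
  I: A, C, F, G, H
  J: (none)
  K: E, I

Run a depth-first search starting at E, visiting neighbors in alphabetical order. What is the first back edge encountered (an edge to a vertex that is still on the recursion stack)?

K->E

DFS from E (visiting neighbors in alphabetical order); mark gray on enter, black on exit:
E gray
  B gray
  B black
  C gray
    J gray
    J black
  C black
  D gray
    D→B: B black — skip
    D→C: C black — skip
    F gray
      F→C: C black — skip
    F black
    D→J: J black — skip
  D black
  G gray
    G→C: C black — skip
    G→D: D black — skip
    G→F: F black — skip
    K gray
      K→E: E is gray → back edge
First back edge: K → E.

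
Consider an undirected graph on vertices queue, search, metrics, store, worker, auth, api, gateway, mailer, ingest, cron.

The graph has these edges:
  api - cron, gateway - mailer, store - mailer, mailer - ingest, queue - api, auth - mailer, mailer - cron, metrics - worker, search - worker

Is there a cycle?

DFS, tracking each vertex's parent; an edge to a visited non-parent vertex closes a cycle.
Start from queue:
visit queue (parent –)
  visit api (parent queue)
    visit cron (parent api)
      visit mailer (parent cron)
        visit store (parent mailer)
          store–mailer: parent, skip
        visit gateway (parent mailer)
          gateway–mailer: parent, skip
        visit auth (parent mailer)
          auth–mailer: parent, skip
        visit ingest (parent mailer)
          ingest–mailer: parent, skip
        mailer–cron: parent, skip
      cron–api: parent, skip
    api–queue: parent, skip
visit search (parent –)
  visit worker (parent search)
    visit metrics (parent worker)
      metrics–worker: parent, skip
    worker–search: parent, skip
No non-parent visited neighbor found — the graph is a forest.

No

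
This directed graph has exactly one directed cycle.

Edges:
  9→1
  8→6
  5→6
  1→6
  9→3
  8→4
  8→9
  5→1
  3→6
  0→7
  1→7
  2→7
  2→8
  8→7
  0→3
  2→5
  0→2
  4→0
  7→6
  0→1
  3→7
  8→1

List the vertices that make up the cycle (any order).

0, 2, 4, 8

DFS with gray/black marking from 8:
8 gray
  1 gray
    6 gray
    6 black
    7 gray
      7→6: 6 black — skip
    7 black
  1 black
  9 gray
    3 gray
      3→7: 7 black — skip
      3→6: 6 black — skip
    3 black
    9→1: 1 black — skip
  9 black
  8→6: 6 black — skip
  8→7: 7 black — skip
  4 gray
    0 gray
      2 gray
        5 gray
          5→1: 1 black — skip
          5→6: 6 black — skip
        5 black
        2→7: 7 black — skip
        2→8: 8 is gray → back edge
Back edge closes the cycle 8 → 4 → 0 → 2 → 8; its vertices are {0, 2, 4, 8}.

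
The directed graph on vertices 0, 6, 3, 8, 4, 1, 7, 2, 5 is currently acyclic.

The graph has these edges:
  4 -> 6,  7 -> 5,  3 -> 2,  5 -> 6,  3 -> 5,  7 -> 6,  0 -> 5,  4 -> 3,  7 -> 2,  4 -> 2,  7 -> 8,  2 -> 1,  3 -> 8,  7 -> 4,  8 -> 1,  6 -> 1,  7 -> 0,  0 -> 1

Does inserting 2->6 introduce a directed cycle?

No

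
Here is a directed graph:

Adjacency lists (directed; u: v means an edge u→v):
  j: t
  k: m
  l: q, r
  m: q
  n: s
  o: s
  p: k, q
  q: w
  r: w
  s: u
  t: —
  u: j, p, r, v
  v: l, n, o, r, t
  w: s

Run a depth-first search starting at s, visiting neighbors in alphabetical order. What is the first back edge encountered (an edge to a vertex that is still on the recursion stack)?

w→s

DFS from s (visiting neighbors in alphabetical order); mark gray on enter, black on exit:
s gray
  u gray
    j gray
      t gray
      t black
    j black
    p gray
      k gray
        m gray
          q gray
            w gray
              w→s: s is gray → back edge
First back edge: w → s.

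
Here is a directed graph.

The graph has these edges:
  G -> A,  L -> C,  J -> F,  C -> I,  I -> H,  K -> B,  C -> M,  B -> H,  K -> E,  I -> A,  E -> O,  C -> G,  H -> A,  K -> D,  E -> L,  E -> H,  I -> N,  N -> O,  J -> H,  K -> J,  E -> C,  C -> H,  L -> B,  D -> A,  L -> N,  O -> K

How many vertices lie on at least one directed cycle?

7

A vertex is on a directed cycle iff it belongs to a strongly connected component of size ≥ 2 (or has a self-loop).
The vertices on cycles are {C, E, I, K, L, N, O} — 7 in total.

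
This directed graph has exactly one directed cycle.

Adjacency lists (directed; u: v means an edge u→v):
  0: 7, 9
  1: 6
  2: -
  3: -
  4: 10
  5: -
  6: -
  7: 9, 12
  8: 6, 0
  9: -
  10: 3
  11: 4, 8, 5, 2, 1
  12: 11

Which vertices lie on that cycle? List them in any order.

0, 7, 8, 11, 12

DFS with gray/black marking from 11:
11 gray
  4 gray
    10 gray
      3 gray
      3 black
    10 black
  4 black
  8 gray
    6 gray
    6 black
    0 gray
      7 gray
        9 gray
        9 black
        12 gray
          12→11: 11 is gray → back edge
Back edge closes the cycle 11 → 8 → 0 → 7 → 12 → 11; its vertices are {0, 7, 8, 11, 12}.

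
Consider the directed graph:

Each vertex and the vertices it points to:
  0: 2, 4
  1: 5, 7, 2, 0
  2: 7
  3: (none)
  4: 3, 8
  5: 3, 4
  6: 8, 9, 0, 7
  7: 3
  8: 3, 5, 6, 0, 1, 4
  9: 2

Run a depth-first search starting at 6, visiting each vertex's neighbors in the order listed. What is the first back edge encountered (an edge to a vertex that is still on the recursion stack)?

DFS from 6 (visiting each vertex's neighbors in the order listed); mark gray on enter, black on exit:
6 gray
  8 gray
    3 gray
    3 black
    5 gray
      5→3: 3 black — skip
      4 gray
        4→3: 3 black — skip
        4→8: 8 is gray → back edge
First back edge: 4 → 8.

4->8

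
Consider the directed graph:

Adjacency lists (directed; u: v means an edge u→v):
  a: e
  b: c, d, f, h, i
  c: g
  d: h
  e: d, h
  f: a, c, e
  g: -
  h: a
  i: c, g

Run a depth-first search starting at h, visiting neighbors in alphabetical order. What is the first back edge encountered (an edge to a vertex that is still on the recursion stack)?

d->h

DFS from h (visiting neighbors in alphabetical order); mark gray on enter, black on exit:
h gray
  a gray
    e gray
      d gray
        d→h: h is gray → back edge
First back edge: d → h.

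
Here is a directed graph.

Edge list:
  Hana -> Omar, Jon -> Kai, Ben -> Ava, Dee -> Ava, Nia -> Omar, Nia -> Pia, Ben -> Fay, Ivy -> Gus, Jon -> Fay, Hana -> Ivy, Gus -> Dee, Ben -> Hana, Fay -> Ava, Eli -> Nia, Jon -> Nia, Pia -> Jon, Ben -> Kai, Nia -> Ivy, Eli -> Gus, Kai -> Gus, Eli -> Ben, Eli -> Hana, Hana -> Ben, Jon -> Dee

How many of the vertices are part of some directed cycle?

5

A vertex is on a directed cycle iff it belongs to a strongly connected component of size ≥ 2 (or has a self-loop).
The vertices on cycles are {Ben, Jon, Nia, Pia, Hana} — 5 in total.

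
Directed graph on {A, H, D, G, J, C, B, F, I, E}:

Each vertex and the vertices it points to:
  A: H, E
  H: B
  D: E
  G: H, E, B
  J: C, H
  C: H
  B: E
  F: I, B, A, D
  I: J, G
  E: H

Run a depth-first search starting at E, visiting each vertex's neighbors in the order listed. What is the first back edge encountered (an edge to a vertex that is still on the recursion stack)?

B->E

DFS from E (visiting each vertex's neighbors in the order listed); mark gray on enter, black on exit:
E gray
  H gray
    B gray
      B→E: E is gray → back edge
First back edge: B → E.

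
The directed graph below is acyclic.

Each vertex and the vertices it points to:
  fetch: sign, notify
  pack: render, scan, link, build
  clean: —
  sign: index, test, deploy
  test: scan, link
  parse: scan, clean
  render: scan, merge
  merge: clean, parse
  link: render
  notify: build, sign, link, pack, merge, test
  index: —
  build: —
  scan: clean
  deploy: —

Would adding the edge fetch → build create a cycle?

No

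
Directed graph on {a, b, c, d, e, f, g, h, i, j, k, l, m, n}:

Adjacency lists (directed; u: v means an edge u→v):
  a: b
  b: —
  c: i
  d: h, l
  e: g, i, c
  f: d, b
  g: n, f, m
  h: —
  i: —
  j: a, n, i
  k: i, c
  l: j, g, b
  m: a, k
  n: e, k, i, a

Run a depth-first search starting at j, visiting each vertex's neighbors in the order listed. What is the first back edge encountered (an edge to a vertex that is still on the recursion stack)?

g->n

DFS from j (visiting each vertex's neighbors in the order listed); mark gray on enter, black on exit:
j gray
  a gray
    b gray
    b black
  a black
  n gray
    e gray
      g gray
        g→n: n is gray → back edge
First back edge: g → n.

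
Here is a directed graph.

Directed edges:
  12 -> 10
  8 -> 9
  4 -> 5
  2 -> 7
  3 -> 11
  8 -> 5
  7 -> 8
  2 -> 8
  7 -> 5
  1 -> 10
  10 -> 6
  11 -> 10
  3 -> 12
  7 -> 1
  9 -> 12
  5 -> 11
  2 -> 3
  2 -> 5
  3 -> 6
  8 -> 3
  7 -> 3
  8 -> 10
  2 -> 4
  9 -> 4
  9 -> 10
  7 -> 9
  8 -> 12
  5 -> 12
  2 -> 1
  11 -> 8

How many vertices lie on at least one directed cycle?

6

A vertex is on a directed cycle iff it belongs to a strongly connected component of size ≥ 2 (or has a self-loop).
The vertices on cycles are {3, 4, 5, 8, 9, 11} — 6 in total.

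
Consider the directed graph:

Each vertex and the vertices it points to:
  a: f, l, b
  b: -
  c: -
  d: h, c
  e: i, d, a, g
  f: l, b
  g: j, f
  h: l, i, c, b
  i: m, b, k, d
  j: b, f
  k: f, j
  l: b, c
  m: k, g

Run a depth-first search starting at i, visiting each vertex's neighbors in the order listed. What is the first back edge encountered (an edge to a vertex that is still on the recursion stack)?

h->i

DFS from i (visiting each vertex's neighbors in the order listed); mark gray on enter, black on exit:
i gray
  m gray
    k gray
      f gray
        l gray
          b gray
          b black
          c gray
          c black
        l black
        f→b: b black — skip
      f black
      j gray
        j→b: b black — skip
        j→f: f black — skip
      j black
    k black
    g gray
      g→j: j black — skip
      g→f: f black — skip
    g black
  m black
  i→b: b black — skip
  i→k: k black — skip
  d gray
    h gray
      h→l: l black — skip
      h→i: i is gray → back edge
First back edge: h → i.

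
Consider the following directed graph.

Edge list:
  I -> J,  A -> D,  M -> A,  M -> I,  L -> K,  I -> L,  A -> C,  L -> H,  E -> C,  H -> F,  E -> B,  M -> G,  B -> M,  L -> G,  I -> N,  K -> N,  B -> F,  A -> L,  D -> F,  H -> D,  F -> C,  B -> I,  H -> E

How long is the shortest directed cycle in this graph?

5

For each vertex v, BFS finds the shortest path from v back to v.
The shortest such closed walk is B → I → L → H → E → B, length 5.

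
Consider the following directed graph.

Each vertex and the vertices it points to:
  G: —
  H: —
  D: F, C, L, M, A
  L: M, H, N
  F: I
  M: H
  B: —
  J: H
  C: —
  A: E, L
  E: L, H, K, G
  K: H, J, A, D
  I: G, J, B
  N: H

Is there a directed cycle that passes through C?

No

C lies on a cycle iff there is a path from C back to itself.
Exploring from C, it never reaches itself; equivalently, its strongly connected component is a singleton.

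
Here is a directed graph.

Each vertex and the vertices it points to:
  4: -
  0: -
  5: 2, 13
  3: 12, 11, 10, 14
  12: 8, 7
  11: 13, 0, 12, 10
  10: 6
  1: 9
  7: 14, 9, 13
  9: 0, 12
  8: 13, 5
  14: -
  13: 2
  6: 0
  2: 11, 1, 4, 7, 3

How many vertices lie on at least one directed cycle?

10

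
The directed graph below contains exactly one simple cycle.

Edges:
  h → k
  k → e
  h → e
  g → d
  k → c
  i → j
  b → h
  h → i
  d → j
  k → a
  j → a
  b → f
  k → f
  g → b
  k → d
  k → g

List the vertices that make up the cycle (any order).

DFS with gray/black marking from h:
h gray
  i gray
    j gray
      a gray
      a black
    j black
  i black
  e gray
  e black
  k gray
    g gray
      d gray
        d→j: j black — skip
      d black
      b gray
        b→h: h is gray → back edge
Back edge closes the cycle h → k → g → b → h; its vertices are {b, g, h, k}.

b, g, h, k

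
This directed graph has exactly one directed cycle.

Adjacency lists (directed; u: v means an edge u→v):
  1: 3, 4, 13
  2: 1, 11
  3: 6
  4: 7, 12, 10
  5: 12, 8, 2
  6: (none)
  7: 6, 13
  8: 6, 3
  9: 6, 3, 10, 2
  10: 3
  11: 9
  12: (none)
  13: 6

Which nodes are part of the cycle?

2, 9, 11

DFS with gray/black marking from 2:
2 gray
  1 gray
    3 gray
      6 gray
      6 black
    3 black
    4 gray
      7 gray
        7→6: 6 black — skip
        13 gray
          13→6: 6 black — skip
        13 black
      7 black
      12 gray
      12 black
      10 gray
        10→3: 3 black — skip
      10 black
    4 black
    1→13: 13 black — skip
  1 black
  11 gray
    9 gray
      9→6: 6 black — skip
      9→3: 3 black — skip
      9→10: 10 black — skip
      9→2: 2 is gray → back edge
Back edge closes the cycle 2 → 11 → 9 → 2; its vertices are {2, 9, 11}.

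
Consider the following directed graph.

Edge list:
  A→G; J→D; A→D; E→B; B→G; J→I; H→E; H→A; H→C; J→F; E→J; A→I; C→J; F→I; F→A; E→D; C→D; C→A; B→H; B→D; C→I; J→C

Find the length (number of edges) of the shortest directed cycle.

2

For each vertex v, BFS finds the shortest path from v back to v.
The shortest such closed walk is J → C → J, length 2.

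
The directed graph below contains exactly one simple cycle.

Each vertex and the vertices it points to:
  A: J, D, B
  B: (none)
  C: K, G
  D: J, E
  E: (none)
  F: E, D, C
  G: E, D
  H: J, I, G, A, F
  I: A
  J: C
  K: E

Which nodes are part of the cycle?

DFS with gray/black marking from J:
J gray
  C gray
    K gray
      E gray
      E black
    K black
    G gray
      G→E: E black — skip
      D gray
        D→J: J is gray → back edge
Back edge closes the cycle J → C → G → D → J; its vertices are {C, D, G, J}.

C, D, G, J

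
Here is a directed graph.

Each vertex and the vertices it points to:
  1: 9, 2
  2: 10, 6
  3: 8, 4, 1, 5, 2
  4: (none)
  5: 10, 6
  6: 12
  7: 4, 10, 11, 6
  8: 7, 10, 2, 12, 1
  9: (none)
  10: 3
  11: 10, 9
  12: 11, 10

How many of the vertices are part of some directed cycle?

10

A vertex is on a directed cycle iff it belongs to a strongly connected component of size ≥ 2 (or has a self-loop).
The vertices on cycles are {1, 2, 3, 5, 6, 7, 8, 10, 11, 12} — 10 in total.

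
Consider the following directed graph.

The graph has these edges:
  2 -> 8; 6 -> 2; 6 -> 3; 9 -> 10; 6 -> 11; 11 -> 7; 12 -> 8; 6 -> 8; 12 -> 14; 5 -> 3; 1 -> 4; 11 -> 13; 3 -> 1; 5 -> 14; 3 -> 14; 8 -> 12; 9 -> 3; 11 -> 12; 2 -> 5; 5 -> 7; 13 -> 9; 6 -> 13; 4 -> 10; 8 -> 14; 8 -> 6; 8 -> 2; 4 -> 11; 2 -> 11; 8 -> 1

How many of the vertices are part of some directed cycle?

11

A vertex is on a directed cycle iff it belongs to a strongly connected component of size ≥ 2 (or has a self-loop).
The vertices on cycles are {1, 2, 3, 4, 5, 6, 8, 9, 11, 12, 13} — 11 in total.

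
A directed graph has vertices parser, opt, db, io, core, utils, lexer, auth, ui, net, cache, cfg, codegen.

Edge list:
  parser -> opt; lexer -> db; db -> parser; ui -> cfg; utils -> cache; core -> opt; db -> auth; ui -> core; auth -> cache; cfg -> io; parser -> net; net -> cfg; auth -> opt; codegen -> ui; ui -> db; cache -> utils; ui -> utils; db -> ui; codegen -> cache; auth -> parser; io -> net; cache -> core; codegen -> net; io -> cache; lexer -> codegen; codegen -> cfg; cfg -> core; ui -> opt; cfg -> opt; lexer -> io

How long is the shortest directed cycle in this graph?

For each vertex v, BFS finds the shortest path from v back to v.
The shortest such closed walk is db → ui → db, length 2.

2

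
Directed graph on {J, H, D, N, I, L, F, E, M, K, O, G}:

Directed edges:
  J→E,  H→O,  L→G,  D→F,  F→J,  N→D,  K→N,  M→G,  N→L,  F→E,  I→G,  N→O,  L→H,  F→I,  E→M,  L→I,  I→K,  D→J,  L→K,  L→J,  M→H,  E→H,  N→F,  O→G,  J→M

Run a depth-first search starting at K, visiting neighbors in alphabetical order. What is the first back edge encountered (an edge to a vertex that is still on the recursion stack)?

I->K

DFS from K (visiting neighbors in alphabetical order); mark gray on enter, black on exit:
K gray
  N gray
    D gray
      F gray
        E gray
          H gray
            O gray
              G gray
              G black
            O black
          H black
          M gray
            M→G: G black — skip
            M→H: H black — skip
          M black
        E black
        I gray
          I→G: G black — skip
          I→K: K is gray → back edge
First back edge: I → K.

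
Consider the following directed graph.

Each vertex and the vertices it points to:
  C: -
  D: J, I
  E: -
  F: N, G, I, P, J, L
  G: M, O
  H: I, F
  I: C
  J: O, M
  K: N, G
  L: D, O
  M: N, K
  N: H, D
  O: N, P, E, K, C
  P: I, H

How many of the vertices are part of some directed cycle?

11

A vertex is on a directed cycle iff it belongs to a strongly connected component of size ≥ 2 (or has a self-loop).
The vertices on cycles are {D, F, G, H, J, K, L, M, N, O, P} — 11 in total.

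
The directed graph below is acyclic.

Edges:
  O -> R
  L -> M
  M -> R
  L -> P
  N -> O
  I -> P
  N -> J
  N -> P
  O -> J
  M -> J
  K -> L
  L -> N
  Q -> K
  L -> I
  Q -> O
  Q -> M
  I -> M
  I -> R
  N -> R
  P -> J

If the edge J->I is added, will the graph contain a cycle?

Adding J→I creates a cycle iff I can already reach J.
Path from I: I → P → J.
So I → … → J → I is a cycle.

Yes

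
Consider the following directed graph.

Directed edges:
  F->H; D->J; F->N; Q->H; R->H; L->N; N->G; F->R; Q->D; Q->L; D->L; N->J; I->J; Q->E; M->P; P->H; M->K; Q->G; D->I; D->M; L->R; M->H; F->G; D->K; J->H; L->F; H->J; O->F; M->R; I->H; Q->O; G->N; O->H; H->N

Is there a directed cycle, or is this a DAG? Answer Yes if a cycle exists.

Yes

DFS with white/gray/black marking, starting from I:
I gray
  J gray
    H gray
      H→J: J is gray → back edge
Back edge found, so a cycle exists: J → H → J.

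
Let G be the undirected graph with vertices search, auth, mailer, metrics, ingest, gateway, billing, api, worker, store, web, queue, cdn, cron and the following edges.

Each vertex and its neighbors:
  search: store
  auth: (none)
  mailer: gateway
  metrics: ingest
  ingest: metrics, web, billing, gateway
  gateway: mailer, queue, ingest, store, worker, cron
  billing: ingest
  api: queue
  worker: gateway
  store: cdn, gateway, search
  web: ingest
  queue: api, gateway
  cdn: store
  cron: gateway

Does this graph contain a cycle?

DFS, tracking each vertex's parent; an edge to a visited non-parent vertex closes a cycle.
Start from cdn:
visit cdn (parent –)
  visit store (parent cdn)
    store–cdn: parent, skip
    visit gateway (parent store)
      visit mailer (parent gateway)
        mailer–gateway: parent, skip
      visit queue (parent gateway)
        visit api (parent queue)
          api–queue: parent, skip
        queue–gateway: parent, skip
      visit ingest (parent gateway)
        visit metrics (parent ingest)
          metrics–ingest: parent, skip
        visit web (parent ingest)
          web–ingest: parent, skip
        visit billing (parent ingest)
          billing–ingest: parent, skip
        ingest–gateway: parent, skip
      gateway–store: parent, skip
      visit worker (parent gateway)
        worker–gateway: parent, skip
      visit cron (parent gateway)
        cron–gateway: parent, skip
    visit search (parent store)
      search–store: parent, skip
visit auth (parent –)
No non-parent visited neighbor found — the graph is a forest.

No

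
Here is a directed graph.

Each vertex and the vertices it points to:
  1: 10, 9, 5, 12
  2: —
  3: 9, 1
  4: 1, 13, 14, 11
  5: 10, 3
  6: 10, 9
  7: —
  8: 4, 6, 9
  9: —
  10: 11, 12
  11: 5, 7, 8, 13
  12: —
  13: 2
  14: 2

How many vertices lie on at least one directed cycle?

8

A vertex is on a directed cycle iff it belongs to a strongly connected component of size ≥ 2 (or has a self-loop).
The vertices on cycles are {1, 3, 4, 5, 6, 8, 10, 11} — 8 in total.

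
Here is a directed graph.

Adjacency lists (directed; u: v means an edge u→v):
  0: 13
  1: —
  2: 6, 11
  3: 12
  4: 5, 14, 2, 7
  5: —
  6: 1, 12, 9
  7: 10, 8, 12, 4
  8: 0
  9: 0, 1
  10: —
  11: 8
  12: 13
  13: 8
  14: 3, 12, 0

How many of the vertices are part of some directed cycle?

A vertex is on a directed cycle iff it belongs to a strongly connected component of size ≥ 2 (or has a self-loop).
The vertices on cycles are {0, 4, 7, 8, 13} — 5 in total.

5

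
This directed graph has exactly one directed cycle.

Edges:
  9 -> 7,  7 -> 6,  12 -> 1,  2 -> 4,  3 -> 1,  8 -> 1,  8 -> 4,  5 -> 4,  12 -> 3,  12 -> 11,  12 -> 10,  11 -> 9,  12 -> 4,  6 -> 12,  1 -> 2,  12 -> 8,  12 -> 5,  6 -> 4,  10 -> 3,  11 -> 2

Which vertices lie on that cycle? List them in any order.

DFS with gray/black marking from 12:
12 gray
  5 gray
    4 gray
    4 black
  5 black
  1 gray
    2 gray
      2→4: 4 black — skip
    2 black
  1 black
  11 gray
    9 gray
      7 gray
        6 gray
          6→4: 4 black — skip
          6→12: 12 is gray → back edge
Back edge closes the cycle 12 → 11 → 9 → 7 → 6 → 12; its vertices are {6, 7, 9, 11, 12}.

6, 7, 9, 11, 12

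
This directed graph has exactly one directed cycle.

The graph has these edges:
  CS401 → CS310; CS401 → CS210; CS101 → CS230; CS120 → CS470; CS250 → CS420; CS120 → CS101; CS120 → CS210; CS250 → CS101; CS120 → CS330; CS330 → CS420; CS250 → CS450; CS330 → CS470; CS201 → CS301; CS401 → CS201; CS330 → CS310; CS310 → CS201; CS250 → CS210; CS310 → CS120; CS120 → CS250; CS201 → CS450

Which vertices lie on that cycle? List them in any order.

CS120, CS310, CS330

DFS with gray/black marking from CS310:
CS310 gray
  CS120 gray
    CS210 gray
    CS210 black
    CS101 gray
      CS230 gray
      CS230 black
    CS101 black
    CS250 gray
      CS450 gray
      CS450 black
      CS250→CS101: CS101 black — skip
      CS250→CS210: CS210 black — skip
      CS420 gray
      CS420 black
    CS250 black
    CS330 gray
      CS470 gray
      CS470 black
      CS330→CS310: CS310 is gray → back edge
Back edge closes the cycle CS310 → CS120 → CS330 → CS310; its vertices are {CS120, CS310, CS330}.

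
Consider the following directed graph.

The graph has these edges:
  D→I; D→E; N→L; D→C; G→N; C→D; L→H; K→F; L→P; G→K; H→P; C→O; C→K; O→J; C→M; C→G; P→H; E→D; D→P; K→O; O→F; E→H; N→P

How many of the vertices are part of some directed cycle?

5

A vertex is on a directed cycle iff it belongs to a strongly connected component of size ≥ 2 (or has a self-loop).
The vertices on cycles are {C, D, E, H, P} — 5 in total.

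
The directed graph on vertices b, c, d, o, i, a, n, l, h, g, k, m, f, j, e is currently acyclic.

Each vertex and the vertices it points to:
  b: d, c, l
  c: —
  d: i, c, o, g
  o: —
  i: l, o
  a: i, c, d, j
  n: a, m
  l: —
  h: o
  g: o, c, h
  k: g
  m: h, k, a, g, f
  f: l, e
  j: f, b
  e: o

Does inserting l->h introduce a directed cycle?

Adding l→h creates a cycle iff h can already reach l.
Explore from h: no path reaches l. The graph stays acyclic.

No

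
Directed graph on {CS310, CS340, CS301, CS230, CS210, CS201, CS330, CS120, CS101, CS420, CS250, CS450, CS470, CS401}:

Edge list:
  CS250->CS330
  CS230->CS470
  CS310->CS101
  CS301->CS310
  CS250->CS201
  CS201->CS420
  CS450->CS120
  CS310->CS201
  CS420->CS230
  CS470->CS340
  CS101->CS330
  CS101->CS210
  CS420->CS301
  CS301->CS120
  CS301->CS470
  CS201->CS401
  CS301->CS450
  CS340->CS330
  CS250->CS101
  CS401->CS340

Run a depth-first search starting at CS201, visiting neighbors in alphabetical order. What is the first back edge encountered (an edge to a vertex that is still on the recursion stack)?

CS310->CS201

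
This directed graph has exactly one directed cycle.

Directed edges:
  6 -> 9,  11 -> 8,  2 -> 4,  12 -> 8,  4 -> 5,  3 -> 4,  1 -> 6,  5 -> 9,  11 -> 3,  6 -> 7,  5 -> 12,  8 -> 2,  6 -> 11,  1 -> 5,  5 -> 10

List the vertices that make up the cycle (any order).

DFS with gray/black marking from 5:
5 gray
  12 gray
    8 gray
      2 gray
        4 gray
          4→5: 5 is gray → back edge
Back edge closes the cycle 5 → 12 → 8 → 2 → 4 → 5; its vertices are {2, 4, 5, 8, 12}.

2, 4, 5, 8, 12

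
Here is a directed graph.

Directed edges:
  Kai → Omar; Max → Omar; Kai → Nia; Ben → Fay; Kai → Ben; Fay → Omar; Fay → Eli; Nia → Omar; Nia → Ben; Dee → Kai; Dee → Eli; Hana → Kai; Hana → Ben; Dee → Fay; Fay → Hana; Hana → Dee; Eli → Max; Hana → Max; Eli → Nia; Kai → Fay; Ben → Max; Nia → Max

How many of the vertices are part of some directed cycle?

7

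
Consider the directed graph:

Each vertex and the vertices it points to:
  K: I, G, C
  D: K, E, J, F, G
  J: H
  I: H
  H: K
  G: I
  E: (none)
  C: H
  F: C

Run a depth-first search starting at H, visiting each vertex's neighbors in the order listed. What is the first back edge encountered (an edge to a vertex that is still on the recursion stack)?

I→H

DFS from H (visiting each vertex's neighbors in the order listed); mark gray on enter, black on exit:
H gray
  K gray
    I gray
      I→H: H is gray → back edge
First back edge: I → H.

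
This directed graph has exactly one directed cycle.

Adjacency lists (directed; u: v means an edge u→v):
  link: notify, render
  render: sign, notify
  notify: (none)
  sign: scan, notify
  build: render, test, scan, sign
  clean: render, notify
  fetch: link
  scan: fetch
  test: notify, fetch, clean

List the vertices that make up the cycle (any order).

DFS with gray/black marking from fetch:
fetch gray
  link gray
    notify gray
    notify black
    render gray
      sign gray
        scan gray
          scan→fetch: fetch is gray → back edge
Back edge closes the cycle fetch → link → render → sign → scan → fetch; its vertices are {link, scan, sign, fetch, render}.

link, scan, sign, fetch, render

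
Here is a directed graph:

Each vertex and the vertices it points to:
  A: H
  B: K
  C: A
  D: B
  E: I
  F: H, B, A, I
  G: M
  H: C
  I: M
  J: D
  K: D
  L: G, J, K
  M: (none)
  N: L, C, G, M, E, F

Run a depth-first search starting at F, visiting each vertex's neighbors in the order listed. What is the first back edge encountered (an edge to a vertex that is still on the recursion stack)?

A->H

DFS from F (visiting each vertex's neighbors in the order listed); mark gray on enter, black on exit:
F gray
  H gray
    C gray
      A gray
        A→H: H is gray → back edge
First back edge: A → H.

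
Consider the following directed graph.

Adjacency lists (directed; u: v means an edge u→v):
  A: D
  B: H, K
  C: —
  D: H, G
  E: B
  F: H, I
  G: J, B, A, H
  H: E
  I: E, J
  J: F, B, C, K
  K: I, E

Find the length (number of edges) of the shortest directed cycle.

For each vertex v, BFS finds the shortest path from v back to v.
The shortest such closed walk is G → A → D → G, length 3.

3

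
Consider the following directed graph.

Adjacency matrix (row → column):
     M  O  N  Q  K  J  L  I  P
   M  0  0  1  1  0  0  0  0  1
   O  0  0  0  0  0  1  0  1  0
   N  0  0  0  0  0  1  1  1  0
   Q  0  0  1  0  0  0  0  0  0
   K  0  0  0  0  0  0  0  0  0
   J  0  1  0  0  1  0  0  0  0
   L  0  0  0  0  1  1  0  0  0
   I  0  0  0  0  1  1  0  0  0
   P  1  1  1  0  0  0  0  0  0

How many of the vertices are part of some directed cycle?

5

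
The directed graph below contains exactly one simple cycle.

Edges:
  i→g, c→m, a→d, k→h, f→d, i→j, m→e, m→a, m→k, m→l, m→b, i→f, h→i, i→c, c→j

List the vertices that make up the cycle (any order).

c, h, i, k, m

DFS with gray/black marking from c:
c gray
  j gray
  j black
  m gray
    b gray
    b black
    k gray
      h gray
        i gray
          i→j: j black — skip
          f gray
            d gray
            d black
          f black
          i→c: c is gray → back edge
Back edge closes the cycle c → m → k → h → i → c; its vertices are {c, h, i, k, m}.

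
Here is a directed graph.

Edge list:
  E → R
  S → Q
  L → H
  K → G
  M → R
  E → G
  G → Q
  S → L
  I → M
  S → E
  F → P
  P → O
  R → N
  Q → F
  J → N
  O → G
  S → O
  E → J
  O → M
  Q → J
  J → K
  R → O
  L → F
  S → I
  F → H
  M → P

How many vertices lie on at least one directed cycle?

9

A vertex is on a directed cycle iff it belongs to a strongly connected component of size ≥ 2 (or has a self-loop).
The vertices on cycles are {F, G, J, K, M, O, P, Q, R} — 9 in total.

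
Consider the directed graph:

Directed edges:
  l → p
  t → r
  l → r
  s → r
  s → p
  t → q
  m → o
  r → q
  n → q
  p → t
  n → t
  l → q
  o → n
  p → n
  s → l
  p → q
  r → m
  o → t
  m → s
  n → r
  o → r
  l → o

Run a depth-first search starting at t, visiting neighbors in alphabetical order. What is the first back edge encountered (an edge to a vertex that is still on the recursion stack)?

DFS from t (visiting neighbors in alphabetical order); mark gray on enter, black on exit:
t gray
  q gray
  q black
  r gray
    m gray
      o gray
        n gray
          n→q: q black — skip
          n→r: r is gray → back edge
First back edge: n → r.

n→r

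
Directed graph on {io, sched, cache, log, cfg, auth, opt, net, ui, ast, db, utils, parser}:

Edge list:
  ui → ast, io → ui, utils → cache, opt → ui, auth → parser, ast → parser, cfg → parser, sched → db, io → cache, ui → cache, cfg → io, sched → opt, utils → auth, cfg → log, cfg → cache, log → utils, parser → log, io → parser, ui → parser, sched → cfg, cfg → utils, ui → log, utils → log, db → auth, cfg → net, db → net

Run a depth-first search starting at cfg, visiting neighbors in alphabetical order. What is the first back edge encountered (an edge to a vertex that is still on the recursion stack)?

auth->parser

DFS from cfg (visiting neighbors in alphabetical order); mark gray on enter, black on exit:
cfg gray
  cache gray
  cache black
  io gray
    io→cache: cache black — skip
    parser gray
      log gray
        utils gray
          auth gray
            auth→parser: parser is gray → back edge
First back edge: auth → parser.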